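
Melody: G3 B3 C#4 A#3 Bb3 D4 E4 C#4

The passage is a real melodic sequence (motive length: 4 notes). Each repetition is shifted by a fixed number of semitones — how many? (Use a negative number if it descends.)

With a 4-note motive the entries are G3, Bb3, each up a 3rd from the previous.
Counting half-steps from G3 to Bb3: 3.

3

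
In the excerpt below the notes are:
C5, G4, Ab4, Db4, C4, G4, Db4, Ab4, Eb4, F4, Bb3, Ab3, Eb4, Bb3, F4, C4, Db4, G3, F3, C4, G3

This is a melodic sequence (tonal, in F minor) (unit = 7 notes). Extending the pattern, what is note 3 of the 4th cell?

Grouping in 7s, the 3rd note of each cell is Ab4, F4, Db4.
Each moves down a 3rd; the next is Bb3.

Bb3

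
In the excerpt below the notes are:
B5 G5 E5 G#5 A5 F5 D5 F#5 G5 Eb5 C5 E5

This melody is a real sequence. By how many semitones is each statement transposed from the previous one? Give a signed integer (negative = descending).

-2

The 4-note cells begin on B5, A5, G5 — each down a 2nd from the last.
Counting half-steps from B5 to A5: -2.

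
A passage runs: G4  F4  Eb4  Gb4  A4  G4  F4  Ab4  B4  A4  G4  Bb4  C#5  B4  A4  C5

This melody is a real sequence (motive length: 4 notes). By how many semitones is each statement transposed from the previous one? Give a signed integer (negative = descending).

2

Unit = 4 notes; the statements start on G4, A4, B4, C#5, moving up a 2nd each time.
G4 to A4 spans +2 semitones.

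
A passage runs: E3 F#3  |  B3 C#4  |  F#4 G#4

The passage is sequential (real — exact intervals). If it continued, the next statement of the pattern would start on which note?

C#5

The 2-note cells begin on E3, B3, F#4 — each up a 5th from the last.
One more step up a 5th gives C#5.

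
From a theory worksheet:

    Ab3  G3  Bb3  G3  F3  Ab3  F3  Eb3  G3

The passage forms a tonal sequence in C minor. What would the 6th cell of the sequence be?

C3 Bb2 D3

With a 3-note motive the entries are Ab3, G3, F3, each down a 2nd from the previous.
Continuing the starts: Eb3 → D3 → C3.
From C3 the diatonic shape gives C3 Bb2 D3.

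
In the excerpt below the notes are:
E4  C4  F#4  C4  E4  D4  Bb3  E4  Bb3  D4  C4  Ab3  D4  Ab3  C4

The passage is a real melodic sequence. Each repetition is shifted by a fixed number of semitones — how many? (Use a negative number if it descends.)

-2

Taking 5-note groups, the heads are E4, D4, C4: the pattern moves down a 2nd.
E4 to D4 spans -2 semitones.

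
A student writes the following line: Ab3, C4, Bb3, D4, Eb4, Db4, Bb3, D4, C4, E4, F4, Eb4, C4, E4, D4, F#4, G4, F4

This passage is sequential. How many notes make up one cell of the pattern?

6

There are 18 notes; a 6-note unit gives 3 cells:
Ab3 C4 Bb3 D4 Eb4 Db4 | Bb3 D4 C4 E4 F4 Eb4 | C4 E4 D4 F#4 G4 F4
Every group is a transposition up a 2nd of the one before; no shorter unit works.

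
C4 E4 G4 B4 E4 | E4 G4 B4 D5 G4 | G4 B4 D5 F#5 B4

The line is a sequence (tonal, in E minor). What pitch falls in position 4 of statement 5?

C6

The unit is 5 notes. Position-4 pitches of the 3 shown cells: B4, D5, F#5.
Each moves up a 3rd. Continuing: A5 → C6.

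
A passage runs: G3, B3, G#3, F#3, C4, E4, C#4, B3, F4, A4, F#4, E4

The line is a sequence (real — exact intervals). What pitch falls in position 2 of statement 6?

C6

The unit is 4 notes. Position-2 pitches of the 3 shown cells: B3, E4, A4.
Carrying that up a 4th forward: D5 → G5 → C6.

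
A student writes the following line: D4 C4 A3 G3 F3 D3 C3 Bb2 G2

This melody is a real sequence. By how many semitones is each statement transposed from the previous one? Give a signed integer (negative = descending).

-7

The 3-note cells begin on D4, G3, C3 — each down a 5th from the last.
D4 to G3 spans -7 semitones.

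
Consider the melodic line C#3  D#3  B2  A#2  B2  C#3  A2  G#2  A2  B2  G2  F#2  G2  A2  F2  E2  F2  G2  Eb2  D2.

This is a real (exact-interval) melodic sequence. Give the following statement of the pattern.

Unit = 4 notes; the statements start on C#3, B2, A2, G2, F2, moving down a 2nd each time.
Statement 6 starts on Eb2 and keeps the same exact contour: Eb2 F2 Db2 C2.

Eb2 F2 Db2 C2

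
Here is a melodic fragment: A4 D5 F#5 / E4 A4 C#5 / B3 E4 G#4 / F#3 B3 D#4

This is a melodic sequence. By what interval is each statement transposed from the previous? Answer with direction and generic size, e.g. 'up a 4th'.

Taking 3-note groups, the heads are A4, E4, B3, F#3: the pattern moves down a 4th.
A4 to E4 is down a 4th.

down a 4th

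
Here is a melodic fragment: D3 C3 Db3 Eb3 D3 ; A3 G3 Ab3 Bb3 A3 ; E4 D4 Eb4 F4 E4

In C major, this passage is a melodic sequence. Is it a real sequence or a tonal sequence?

real

Each cell has the same semitone pattern (-2, 1, 2, -1) — intervals are preserved exactly.
And Db3 lies outside C major, so the sequence is real rather than tonal.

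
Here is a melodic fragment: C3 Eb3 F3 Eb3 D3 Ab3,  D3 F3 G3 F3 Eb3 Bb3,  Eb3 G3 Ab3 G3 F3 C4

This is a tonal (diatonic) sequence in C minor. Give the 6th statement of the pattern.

Taking 6-note groups, the heads are C3, D3, Eb3: the pattern moves up a 2nd.
Continuing the starts: F3 → G3 → Ab3.
So cell 6 is Ab3 C4 D4 C4 Bb3 F4.

Ab3 C4 D4 C4 Bb3 F4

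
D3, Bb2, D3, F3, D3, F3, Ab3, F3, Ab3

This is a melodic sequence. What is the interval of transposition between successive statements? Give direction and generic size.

up a 3rd

The 3-note cells begin on D3, F3, Ab3 — each up a 3rd from the last.
D3 to F3 is up a 3rd.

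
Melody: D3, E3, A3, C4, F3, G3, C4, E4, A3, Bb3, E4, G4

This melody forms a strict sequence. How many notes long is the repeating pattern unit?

4

There are 12 notes; a 4-note unit gives 3 cells:
D3 E3 A3 C4 | F3 G3 C4 E4 | A3 Bb3 E4 G4
Every group is a transposition up a 3rd of the one before; no shorter unit works.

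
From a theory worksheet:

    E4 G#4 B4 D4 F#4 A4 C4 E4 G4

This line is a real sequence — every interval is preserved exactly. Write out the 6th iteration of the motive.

With a 3-note motive the entries are E4, D4, C4, each down a 2nd from the previous.
Continuing the starts: Bb3 → Ab3 → Gb3.
From Gb3 the exact shape gives Gb3 Bb3 Db4.

Gb3 Bb3 Db4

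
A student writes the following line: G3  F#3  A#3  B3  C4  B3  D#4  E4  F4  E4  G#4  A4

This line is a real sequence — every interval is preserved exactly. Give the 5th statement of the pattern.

With a 4-note motive the entries are G3, C4, F4, each up a 4th from the previous.
Extending up a 4th: Bb4 → Eb5.
From Eb5 the exact shape gives Eb5 D5 F#5 G5.

Eb5 D5 F#5 G5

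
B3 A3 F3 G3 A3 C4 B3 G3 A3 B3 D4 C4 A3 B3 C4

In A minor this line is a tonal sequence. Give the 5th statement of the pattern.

F4 E4 C4 D4 E4

With a 5-note motive the entries are B3, C4, D4, each up a 2nd from the previous.
Extending up a 2nd: E4 → F4.
So cell 5 is F4 E4 C4 D4 E4.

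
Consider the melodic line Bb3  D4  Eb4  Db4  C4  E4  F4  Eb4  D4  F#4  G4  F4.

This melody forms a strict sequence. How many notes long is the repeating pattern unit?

4

There are 12 notes; a 4-note unit gives 3 cells:
Bb3 D4 Eb4 Db4 | C4 E4 F4 Eb4 | D4 F#4 G4 F4
That's a consistent up a 2nd shift per cell, and no other grouping gives one.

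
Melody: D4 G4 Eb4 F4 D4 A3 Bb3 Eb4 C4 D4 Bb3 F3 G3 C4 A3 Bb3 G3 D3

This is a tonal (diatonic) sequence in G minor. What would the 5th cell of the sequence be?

C3 F3 D3 Eb3 C3 G2

The 6-note cells begin on D4, Bb3, G3 — each down a 3rd from the last.
Extending down a 3rd: Eb3 → C3.
Statement 5 starts on C3 and keeps the same diatonic contour: C3 F3 D3 Eb3 C3 G2.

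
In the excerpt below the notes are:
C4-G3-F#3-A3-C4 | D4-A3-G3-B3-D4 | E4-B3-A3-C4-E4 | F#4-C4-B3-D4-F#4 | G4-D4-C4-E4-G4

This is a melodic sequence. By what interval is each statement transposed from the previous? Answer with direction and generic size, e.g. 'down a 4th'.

up a 2nd

Unit = 5 notes; the statements start on C4, D4, E4, F#4, G4, moving up a 2nd each time.
C4 to D4 is up a 2nd.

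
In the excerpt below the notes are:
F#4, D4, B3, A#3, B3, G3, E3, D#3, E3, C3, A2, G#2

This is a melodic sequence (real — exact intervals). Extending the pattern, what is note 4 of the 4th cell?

C#2

With 4-note cells, note 4 of each statement runs A#3, D#3, G#2.
One more down a 5th gives C#2.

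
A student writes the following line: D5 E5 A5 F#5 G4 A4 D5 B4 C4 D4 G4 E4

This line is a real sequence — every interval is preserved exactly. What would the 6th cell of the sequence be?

With a 4-note motive the entries are D5, G4, C4, each down a 5th from the previous.
Continuing the starts: F3 → Bb2 → Eb2.
So cell 6 is Eb2 F2 Bb2 G2.

Eb2 F2 Bb2 G2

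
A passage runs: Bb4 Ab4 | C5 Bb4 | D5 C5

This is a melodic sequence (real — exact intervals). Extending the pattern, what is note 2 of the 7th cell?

With 2-note cells, note 2 of each statement runs Ab4, Bb4, C5.
Each moves up a 2nd. Continuing: D5 → E5 → F#5 → G#5.

G#5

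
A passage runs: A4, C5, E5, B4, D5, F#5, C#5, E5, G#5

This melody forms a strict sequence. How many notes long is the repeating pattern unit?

9 notes total. Splitting into 3 groups of 3:
A4 C5 E5 | B4 D5 F#5 | C#5 E5 G#5
Each cell is the previous one up a 2nd — so the unit is 3 notes.

3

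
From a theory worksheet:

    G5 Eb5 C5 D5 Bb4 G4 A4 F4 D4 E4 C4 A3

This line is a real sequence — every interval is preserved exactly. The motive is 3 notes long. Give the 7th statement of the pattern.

Taking 3-note groups, the heads are G5, D5, A4, E4: the pattern moves down a 4th.
Extending down a 4th: B3 → F#3 → C#3.
Statement 7 starts on C#3 and keeps the same exact contour: C#3 A2 F#2.

C#3 A2 F#2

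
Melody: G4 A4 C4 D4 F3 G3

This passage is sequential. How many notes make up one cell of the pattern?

There are 6 notes; a 2-note unit gives 3 cells:
G4 A4 | C4 D4 | F3 G3
Every group is a transposition down a 5th of the one before; no shorter unit works.

2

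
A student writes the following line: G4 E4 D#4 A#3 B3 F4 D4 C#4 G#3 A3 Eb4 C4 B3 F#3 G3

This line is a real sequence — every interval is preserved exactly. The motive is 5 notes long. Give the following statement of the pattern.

Unit = 5 notes; the statements start on G4, F4, Eb4, moving down a 2nd each time.
Statement 4 starts on Db4 and keeps the same exact contour: Db4 Bb3 A3 E3 F3.

Db4 Bb3 A3 E3 F3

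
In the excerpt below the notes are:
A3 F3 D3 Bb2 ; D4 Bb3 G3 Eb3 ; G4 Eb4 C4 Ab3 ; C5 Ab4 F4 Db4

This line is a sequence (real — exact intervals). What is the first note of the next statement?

F5

With a 4-note motive the entries are A3, D4, G4, C5, each up a 4th from the previous.
The next head, up a 4th from C5, is F5.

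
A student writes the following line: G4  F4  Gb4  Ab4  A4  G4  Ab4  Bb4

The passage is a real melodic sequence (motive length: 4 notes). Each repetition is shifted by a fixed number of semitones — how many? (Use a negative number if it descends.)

With a 4-note motive the entries are G4, A4, each up a 2nd from the previous.
Counting half-steps from G4 to A4: 2.

2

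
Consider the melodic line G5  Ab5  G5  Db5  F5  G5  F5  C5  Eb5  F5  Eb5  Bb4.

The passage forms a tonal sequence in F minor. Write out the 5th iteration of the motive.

Taking 4-note groups, the heads are G5, F5, Eb5: the pattern moves down a 2nd.
Carrying on: Db5 → C5.
Statement 5 starts on C5 and keeps the same diatonic contour: C5 Db5 C5 G4.

C5 Db5 C5 G4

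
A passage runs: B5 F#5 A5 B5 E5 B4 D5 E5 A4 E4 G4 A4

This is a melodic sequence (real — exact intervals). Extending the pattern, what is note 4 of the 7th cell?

F2

With 4-note cells, note 4 of each statement runs B5, E5, A4.
Extending down a 5th: D4 → G3 → C3 → F2.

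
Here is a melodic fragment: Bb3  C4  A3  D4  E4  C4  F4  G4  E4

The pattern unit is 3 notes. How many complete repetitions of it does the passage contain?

9 notes in groups of 3 gives 9/3 = 3 statements.
Starts: Bb3, D4, F4 — each up a 3rd.

3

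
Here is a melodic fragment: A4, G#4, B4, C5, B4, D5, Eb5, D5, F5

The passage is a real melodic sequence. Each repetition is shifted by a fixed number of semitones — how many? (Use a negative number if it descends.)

3

The 3-note cells begin on A4, C5, Eb5 — each up a 3rd from the last.
A4→C5 is 72 − 69 = 3 semitones.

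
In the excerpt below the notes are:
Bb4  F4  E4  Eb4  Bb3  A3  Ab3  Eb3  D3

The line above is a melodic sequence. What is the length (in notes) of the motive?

3

9 notes total. Splitting into 3 groups of 3:
Bb4 F4 E4 | Eb4 Bb3 A3 | Ab3 Eb3 D3
Each cell is the previous one down a 5th — so the unit is 3 notes.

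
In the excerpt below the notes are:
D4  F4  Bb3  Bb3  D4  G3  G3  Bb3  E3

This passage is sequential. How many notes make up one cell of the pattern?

Try groups of 3 (3 cells in 9 notes):
D4 F4 Bb3 | Bb3 D4 G3 | G3 Bb3 E3
That's a consistent down a 3rd shift per cell, and no other grouping gives one.

3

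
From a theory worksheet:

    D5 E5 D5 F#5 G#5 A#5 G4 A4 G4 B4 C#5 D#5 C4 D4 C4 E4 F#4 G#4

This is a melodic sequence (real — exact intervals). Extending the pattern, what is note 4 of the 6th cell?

G2

With 6-note cells, note 4 of each statement runs F#5, B4, E4.
Extending down a 5th: A3 → D3 → G2.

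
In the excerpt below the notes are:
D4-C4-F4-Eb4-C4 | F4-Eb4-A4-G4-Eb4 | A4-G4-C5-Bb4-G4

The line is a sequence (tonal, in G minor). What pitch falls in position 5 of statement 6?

With 5-note cells, note 5 of each statement runs C4, Eb4, G4.
Extending up a 3rd: Bb4 → D5 → F5.

F5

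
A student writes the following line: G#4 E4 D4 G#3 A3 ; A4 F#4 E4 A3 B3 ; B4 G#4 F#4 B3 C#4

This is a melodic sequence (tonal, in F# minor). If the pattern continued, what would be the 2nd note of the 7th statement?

D5

Grouping in 5s, the 2nd note of each cell is E4, F#4, G#4.
Each moves up a 2nd. Continuing: A4 → B4 → C#5 → D5.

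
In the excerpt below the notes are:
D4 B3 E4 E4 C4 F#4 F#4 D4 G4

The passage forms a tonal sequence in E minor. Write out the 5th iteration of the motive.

Taking 3-note groups, the heads are D4, E4, F#4: the pattern moves up a 2nd.
Extending up a 2nd: G4 → A4.
From A4 the diatonic shape gives A4 F#4 B4.

A4 F#4 B4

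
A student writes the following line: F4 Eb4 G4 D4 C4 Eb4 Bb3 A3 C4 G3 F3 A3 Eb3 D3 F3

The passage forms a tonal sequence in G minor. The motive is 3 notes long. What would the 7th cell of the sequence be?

A2 G2 Bb2

The 3-note cells begin on F4, D4, Bb3, G3, Eb3 — each down a 3rd from the last.
Carrying on: C3 → A2.
From A2 the diatonic shape gives A2 G2 Bb2.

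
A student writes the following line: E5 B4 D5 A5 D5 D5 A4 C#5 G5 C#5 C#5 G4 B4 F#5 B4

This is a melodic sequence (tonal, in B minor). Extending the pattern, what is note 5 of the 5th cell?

Grouping in 5s, the 5th note of each cell is D5, C#5, B4.
Each moves down a 2nd. Continuing: A4 → G4.

G4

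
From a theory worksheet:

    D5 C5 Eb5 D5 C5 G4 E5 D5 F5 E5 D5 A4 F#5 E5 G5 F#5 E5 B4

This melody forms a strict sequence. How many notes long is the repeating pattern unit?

6

Try groups of 6 (3 cells in 18 notes):
D5 C5 Eb5 D5 C5 G4 | E5 D5 F5 E5 D5 A4 | F#5 E5 G5 F#5 E5 B4
Every group is a transposition up a 2nd of the one before; no shorter unit works.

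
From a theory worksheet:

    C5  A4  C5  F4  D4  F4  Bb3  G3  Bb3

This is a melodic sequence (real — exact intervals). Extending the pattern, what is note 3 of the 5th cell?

Ab2

The unit is 3 notes. Position-3 pitches of the 3 shown cells: C5, F4, Bb3.
Each moves down a 5th. Continuing: Eb3 → Ab2.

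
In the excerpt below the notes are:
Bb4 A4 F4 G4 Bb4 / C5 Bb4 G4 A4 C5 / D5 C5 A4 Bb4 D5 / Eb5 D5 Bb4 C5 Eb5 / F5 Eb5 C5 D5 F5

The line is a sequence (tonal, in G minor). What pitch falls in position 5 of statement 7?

A5

Grouping in 5s, the 5th note of each cell is Bb4, C5, D5, Eb5, F5.
Extending up a 2nd: G5 → A5.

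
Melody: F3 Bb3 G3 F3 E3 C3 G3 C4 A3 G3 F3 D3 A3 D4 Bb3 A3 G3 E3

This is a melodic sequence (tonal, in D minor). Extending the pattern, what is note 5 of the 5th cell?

Grouping in 6s, the 5th note of each cell is E3, F3, G3.
Extending up a 2nd: A3 → Bb3.

Bb3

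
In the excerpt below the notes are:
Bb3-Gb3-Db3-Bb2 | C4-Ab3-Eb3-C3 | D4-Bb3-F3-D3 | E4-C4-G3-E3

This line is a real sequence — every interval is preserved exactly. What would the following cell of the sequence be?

F#4 D4 A3 F#3

The 4-note cells begin on Bb3, C4, D4, E4 — each up a 2nd from the last.
Statement 5 starts on F#4 and keeps the same exact contour: F#4 D4 A3 F#3.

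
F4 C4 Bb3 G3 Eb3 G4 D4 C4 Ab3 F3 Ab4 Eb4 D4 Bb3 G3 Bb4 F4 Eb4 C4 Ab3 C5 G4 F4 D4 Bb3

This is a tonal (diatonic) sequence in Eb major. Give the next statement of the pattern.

D5 Ab4 G4 Eb4 C4

Taking 5-note groups, the heads are F4, G4, Ab4, Bb4, C5: the pattern moves up a 2nd.
So cell 6 is D5 Ab4 G4 Eb4 C4.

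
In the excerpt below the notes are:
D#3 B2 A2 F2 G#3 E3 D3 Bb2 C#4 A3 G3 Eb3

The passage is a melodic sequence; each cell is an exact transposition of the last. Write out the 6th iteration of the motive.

E5 C5 Bb4 Gb4

The 4-note cells begin on D#3, G#3, C#4 — each up a 4th from the last.
Extending up a 4th: F#4 → B4 → E5.
Statement 6 starts on E5 and keeps the same exact contour: E5 C5 Bb4 Gb4.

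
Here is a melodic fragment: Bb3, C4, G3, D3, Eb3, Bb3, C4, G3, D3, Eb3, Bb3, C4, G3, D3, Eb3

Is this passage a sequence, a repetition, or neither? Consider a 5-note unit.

repetition

Each 5-note cell is identical (Bb3 C4 G3 D3 Eb3), restated at the same pitch.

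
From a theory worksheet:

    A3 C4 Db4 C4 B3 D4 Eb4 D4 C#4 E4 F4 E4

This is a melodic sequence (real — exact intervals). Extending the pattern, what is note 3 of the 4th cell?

Grouping in 4s, the 3rd note of each cell is Db4, Eb4, F4.
Each moves up a 2nd; the next is G4.

G4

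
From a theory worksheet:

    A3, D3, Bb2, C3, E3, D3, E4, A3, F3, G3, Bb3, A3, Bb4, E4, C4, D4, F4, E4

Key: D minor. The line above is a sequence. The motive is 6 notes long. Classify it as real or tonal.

tonal

Every note is diatonic to D minor.
Cell 1 has +4 semitones from note 4 to 5, but cell 2 has +3 — the interval quality changes while the contour stays the same, which is the hallmark of a tonal sequence.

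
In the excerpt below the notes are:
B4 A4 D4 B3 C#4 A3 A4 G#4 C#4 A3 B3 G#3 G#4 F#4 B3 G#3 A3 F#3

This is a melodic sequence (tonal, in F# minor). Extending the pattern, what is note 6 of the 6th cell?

C#3

With 6-note cells, note 6 of each statement runs A3, G#3, F#3.
Extending down a 2nd: E3 → D3 → C#3.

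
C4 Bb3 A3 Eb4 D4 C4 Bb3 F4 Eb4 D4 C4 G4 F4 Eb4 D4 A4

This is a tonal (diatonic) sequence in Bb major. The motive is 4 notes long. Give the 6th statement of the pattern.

A4 G4 F4 C5

Taking 4-note groups, the heads are C4, D4, Eb4, F4: the pattern moves up a 2nd.
Carrying on: G4 → A4.
From A4 the diatonic shape gives A4 G4 F4 C5.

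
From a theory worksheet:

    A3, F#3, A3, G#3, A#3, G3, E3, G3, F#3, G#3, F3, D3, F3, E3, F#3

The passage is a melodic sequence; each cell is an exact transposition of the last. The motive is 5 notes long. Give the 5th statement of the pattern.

Db3 Bb2 Db3 C3 D3

Unit = 5 notes; the statements start on A3, G3, F3, moving down a 2nd each time.
Extending down a 2nd: Eb3 → Db3.
So cell 5 is Db3 Bb2 Db3 C3 D3.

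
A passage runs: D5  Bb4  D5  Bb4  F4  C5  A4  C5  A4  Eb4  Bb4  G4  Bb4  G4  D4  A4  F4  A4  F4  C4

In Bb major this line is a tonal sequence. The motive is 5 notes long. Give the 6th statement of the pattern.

Taking 5-note groups, the heads are D5, C5, Bb4, A4: the pattern moves down a 2nd.
Extending down a 2nd: G4 → F4.
So cell 6 is F4 D4 F4 D4 A3.

F4 D4 F4 D4 A3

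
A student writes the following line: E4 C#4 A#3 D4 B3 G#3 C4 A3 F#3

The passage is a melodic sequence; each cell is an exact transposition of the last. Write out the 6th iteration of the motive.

Gb3 Eb3 C3

With a 3-note motive the entries are E4, D4, C4, each down a 2nd from the previous.
Continuing the starts: Bb3 → Ab3 → Gb3.
Statement 6 starts on Gb3 and keeps the same exact contour: Gb3 Eb3 C3.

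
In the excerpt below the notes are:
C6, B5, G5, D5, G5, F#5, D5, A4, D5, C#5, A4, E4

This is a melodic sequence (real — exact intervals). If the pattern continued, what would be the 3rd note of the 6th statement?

F#3

The unit is 4 notes. Position-3 pitches of the 3 shown cells: G5, D5, A4.
Carrying that down a 4th forward: E4 → B3 → F#3.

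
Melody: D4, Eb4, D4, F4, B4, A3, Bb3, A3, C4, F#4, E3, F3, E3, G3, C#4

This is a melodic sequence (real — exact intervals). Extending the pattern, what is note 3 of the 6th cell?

Grouping in 5s, the 3rd note of each cell is D4, A3, E3.
Extending down a 4th: B2 → F#2 → C#2.

C#2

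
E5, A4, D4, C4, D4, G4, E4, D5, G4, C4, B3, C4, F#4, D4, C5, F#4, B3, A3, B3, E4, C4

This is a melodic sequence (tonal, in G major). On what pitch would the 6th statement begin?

G4

The 7-note cells begin on E5, D5, C5 — each down a 2nd from the last.
Extending the heads down a 2nd: B4 → A4 → G4.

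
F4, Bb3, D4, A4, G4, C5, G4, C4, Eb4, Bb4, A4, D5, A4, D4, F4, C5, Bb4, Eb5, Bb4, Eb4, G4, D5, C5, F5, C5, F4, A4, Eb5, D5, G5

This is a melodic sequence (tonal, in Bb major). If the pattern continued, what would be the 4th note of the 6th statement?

F5

With 6-note cells, note 4 of each statement runs A4, Bb4, C5, D5, Eb5.
Each moves up a 2nd; the next is F5.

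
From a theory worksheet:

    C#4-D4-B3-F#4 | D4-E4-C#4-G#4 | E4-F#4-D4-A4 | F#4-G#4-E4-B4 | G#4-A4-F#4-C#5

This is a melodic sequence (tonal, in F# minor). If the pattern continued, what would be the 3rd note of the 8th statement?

The unit is 4 notes. Position-3 pitches of the 5 shown cells: B3, C#4, D4, E4, F#4.
Each moves up a 2nd. Continuing: G#4 → A4 → B4.

B4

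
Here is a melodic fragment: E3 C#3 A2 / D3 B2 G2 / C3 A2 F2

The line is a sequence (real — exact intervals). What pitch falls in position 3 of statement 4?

Eb2

Grouping in 3s, the 3rd note of each cell is A2, G2, F2.
Each moves down a 2nd; the next is Eb2.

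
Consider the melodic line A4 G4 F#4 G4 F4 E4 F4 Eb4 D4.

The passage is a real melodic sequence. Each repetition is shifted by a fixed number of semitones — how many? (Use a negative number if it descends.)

-2

With a 3-note motive the entries are A4, G4, F4, each down a 2nd from the previous.
A4→G4 is 67 − 69 = -2 semitones.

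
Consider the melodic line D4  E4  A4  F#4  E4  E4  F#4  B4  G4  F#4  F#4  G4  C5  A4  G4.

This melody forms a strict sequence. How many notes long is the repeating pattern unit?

Try groups of 5 (3 cells in 15 notes):
D4 E4 A4 F#4 E4 | E4 F#4 B4 G4 F#4 | F#4 G4 C5 A4 G4
Each cell is the previous one up a 2nd — so the unit is 5 notes.

5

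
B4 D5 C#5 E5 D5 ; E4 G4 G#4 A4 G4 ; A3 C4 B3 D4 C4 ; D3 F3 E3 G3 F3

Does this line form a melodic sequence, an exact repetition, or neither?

Note 3 of cell 2 is G#4; if this were a sequence it would be F#4. No unit length gives a consistent transposition pattern.

neither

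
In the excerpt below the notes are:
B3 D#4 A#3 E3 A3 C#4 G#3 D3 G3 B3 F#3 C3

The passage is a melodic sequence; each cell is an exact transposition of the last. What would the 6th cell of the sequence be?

Db3 F3 C3 Gb2

Unit = 4 notes; the statements start on B3, A3, G3, moving down a 2nd each time.
Carrying on: F3 → Eb3 → Db3.
From Db3 the exact shape gives Db3 F3 C3 Gb2.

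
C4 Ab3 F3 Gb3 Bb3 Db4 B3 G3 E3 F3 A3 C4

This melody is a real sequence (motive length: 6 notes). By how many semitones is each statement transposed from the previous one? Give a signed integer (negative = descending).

-1

With a 6-note motive the entries are C4, B3, each down a 2nd from the previous.
Counting half-steps from C4 to B3: -1.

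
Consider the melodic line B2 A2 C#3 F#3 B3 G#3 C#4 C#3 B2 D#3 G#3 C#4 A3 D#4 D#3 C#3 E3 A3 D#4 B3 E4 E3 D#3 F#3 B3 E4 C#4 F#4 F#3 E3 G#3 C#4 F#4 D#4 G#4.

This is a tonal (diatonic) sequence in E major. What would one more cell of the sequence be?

With a 7-note motive the entries are B2, C#3, D#3, E3, F#3, each up a 2nd from the previous.
Statement 6 starts on G#3 and keeps the same diatonic contour: G#3 F#3 A3 D#4 G#4 E4 A4.

G#3 F#3 A3 D#4 G#4 E4 A4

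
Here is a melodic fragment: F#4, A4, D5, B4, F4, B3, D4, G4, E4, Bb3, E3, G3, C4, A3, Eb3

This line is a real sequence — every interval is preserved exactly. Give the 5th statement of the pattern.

The 5-note cells begin on F#4, B3, E3 — each down a 5th from the last.
Continuing the starts: A2 → D2.
So cell 5 is D2 F2 Bb2 G2 Db2.

D2 F2 Bb2 G2 Db2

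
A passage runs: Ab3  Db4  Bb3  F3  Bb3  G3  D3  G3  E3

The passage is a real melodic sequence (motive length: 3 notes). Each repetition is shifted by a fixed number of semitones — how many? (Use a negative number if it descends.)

-3

Taking 3-note groups, the heads are Ab3, F3, D3: the pattern moves down a 3rd.
Ab3→F3 is 53 − 56 = -3 semitones.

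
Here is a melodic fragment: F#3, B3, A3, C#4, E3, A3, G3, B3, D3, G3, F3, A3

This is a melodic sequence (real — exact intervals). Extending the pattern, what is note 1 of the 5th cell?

Bb2

Grouping in 4s, the 1st note of each cell is F#3, E3, D3.
Each moves down a 2nd. Continuing: C3 → Bb2.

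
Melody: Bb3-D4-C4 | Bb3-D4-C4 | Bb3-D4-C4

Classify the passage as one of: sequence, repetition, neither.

repetition

Each 3-note cell is identical (Bb3 D4 C4), restated at the same pitch.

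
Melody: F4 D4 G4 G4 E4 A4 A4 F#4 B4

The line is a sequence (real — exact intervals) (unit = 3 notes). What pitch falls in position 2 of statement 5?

A#4

With 3-note cells, note 2 of each statement runs D4, E4, F#4.
Carrying that up a 2nd forward: G#4 → A#4.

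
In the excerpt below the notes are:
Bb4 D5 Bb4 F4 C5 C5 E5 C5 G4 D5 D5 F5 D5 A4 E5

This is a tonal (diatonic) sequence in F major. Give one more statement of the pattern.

With a 5-note motive the entries are Bb4, C5, D5, each up a 2nd from the previous.
From E5 the diatonic shape gives E5 G5 E5 Bb4 F5.

E5 G5 E5 Bb4 F5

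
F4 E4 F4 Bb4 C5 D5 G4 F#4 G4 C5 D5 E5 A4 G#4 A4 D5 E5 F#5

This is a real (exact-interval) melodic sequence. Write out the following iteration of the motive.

The 6-note cells begin on F4, G4, A4 — each up a 2nd from the last.
Statement 4 starts on B4 and keeps the same exact contour: B4 A#4 B4 E5 F#5 G#5.

B4 A#4 B4 E5 F#5 G#5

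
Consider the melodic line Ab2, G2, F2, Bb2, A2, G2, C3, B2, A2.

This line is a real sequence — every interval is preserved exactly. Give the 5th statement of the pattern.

E3 D#3 C#3

Unit = 3 notes; the statements start on Ab2, Bb2, C3, moving up a 2nd each time.
Extending up a 2nd: D3 → E3.
From E3 the exact shape gives E3 D#3 C#3.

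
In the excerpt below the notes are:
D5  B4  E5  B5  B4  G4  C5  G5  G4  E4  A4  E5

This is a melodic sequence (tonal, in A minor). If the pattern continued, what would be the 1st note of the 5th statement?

Grouping in 4s, the 1st note of each cell is D5, B4, G4.
Each moves down a 3rd. Continuing: E4 → C4.

C4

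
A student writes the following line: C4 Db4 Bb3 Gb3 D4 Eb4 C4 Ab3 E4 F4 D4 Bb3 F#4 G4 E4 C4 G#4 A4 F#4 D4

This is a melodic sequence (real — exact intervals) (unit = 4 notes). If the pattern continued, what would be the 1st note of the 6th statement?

A#4

With 4-note cells, note 1 of each statement runs C4, D4, E4, F#4, G#4.
One more up a 2nd gives A#4.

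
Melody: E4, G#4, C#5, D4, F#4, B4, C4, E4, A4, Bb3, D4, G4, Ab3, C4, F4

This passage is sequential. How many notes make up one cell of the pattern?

3

Try groups of 3 (5 cells in 15 notes):
E4 G#4 C#5 | D4 F#4 B4 | C4 E4 A4 | Bb3 D4 G4 | Ab3 C4 F4
That's a consistent down a 2nd shift per cell, and no other grouping gives one.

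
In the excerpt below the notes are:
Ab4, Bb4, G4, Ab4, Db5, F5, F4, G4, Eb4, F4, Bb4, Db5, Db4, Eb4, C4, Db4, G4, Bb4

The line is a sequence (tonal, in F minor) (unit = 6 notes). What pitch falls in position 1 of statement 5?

G3

Grouping in 6s, the 1st note of each cell is Ab4, F4, Db4.
Carrying that down a 3rd forward: Bb3 → G3.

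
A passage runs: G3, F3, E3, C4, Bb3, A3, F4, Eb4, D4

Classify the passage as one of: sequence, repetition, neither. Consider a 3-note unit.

sequence

Each 3-note cell is the previous one transposed up a 4th.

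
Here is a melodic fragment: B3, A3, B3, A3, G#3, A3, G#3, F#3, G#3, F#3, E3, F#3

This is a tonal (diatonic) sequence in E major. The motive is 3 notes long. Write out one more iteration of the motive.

E3 D#3 E3

Taking 3-note groups, the heads are B3, A3, G#3, F#3: the pattern moves down a 2nd.
From E3 the diatonic shape gives E3 D#3 E3.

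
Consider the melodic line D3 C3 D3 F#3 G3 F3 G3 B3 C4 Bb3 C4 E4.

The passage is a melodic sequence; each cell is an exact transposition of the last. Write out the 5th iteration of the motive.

Taking 4-note groups, the heads are D3, G3, C4: the pattern moves up a 4th.
Continuing the starts: F4 → Bb4.
So cell 5 is Bb4 Ab4 Bb4 D5.

Bb4 Ab4 Bb4 D5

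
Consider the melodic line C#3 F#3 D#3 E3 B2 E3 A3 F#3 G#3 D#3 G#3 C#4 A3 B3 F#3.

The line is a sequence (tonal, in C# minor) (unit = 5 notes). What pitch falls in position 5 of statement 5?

The unit is 5 notes. Position-5 pitches of the 3 shown cells: B2, D#3, F#3.
Extending up a 3rd: A3 → C#4.

C#4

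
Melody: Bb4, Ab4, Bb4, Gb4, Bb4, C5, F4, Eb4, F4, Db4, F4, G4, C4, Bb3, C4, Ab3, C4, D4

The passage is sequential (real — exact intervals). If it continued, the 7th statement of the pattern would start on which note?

E2

The 6-note cells begin on Bb4, F4, C4 — each down a 4th from the last.
Continuing: G3 → D3 → A2 → E2. Statement 7 starts on E2.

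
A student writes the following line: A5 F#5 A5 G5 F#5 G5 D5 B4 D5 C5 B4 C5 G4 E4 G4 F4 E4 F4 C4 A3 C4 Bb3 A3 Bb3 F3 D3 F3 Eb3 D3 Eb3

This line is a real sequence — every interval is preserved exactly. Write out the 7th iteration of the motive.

The 6-note cells begin on A5, D5, G4, C4, F3 — each down a 5th from the last.
Carrying on: Bb2 → Eb2.
Statement 7 starts on Eb2 and keeps the same exact contour: Eb2 C2 Eb2 Db2 C2 Db2.

Eb2 C2 Eb2 Db2 C2 Db2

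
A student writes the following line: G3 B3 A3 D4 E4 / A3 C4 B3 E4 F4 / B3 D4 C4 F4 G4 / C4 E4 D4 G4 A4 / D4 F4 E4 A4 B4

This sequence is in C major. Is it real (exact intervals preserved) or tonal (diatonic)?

tonal

Every note is diatonic to C major.
Cell 1 has +4 semitones from note 1 to 2, but cell 2 has +3 — the interval quality changes while the contour stays the same, which is the hallmark of a tonal sequence.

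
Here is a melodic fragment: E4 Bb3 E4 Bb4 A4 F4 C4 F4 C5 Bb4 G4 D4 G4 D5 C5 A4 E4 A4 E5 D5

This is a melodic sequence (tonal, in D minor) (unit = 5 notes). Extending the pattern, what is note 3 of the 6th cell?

The unit is 5 notes. Position-3 pitches of the 4 shown cells: E4, F4, G4, A4.
Extending up a 2nd: Bb4 → C5.

C5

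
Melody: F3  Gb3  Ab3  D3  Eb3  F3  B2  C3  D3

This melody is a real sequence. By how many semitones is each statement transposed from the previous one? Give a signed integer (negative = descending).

Unit = 3 notes; the statements start on F3, D3, B2, moving down a 3rd each time.
Counting half-steps from F3 to D3: -3.

-3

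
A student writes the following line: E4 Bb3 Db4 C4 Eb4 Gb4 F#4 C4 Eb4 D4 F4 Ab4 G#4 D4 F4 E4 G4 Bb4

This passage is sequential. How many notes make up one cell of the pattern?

6

There are 18 notes; a 6-note unit gives 3 cells:
E4 Bb3 Db4 C4 Eb4 Gb4 | F#4 C4 Eb4 D4 F4 Ab4 | G#4 D4 F4 E4 G4 Bb4
Every group is a transposition up a 2nd of the one before; no shorter unit works.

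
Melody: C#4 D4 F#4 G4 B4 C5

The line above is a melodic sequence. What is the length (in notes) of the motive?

2

6 notes total. Splitting into 3 groups of 2:
C#4 D4 | F#4 G4 | B4 C5
Each cell is the previous one up a 4th — so the unit is 2 notes.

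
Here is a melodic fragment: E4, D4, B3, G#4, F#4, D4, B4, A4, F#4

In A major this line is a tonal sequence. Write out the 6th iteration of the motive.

The 3-note cells begin on E4, G#4, B4 — each up a 3rd from the last.
Carrying on: D5 → F#5 → A5.
So cell 6 is A5 G#5 E5.

A5 G#5 E5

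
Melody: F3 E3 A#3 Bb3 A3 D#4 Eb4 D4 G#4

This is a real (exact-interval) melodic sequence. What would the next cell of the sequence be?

Ab4 G4 C#5

Taking 3-note groups, the heads are F3, Bb3, Eb4: the pattern moves up a 4th.
So cell 4 is Ab4 G4 C#5.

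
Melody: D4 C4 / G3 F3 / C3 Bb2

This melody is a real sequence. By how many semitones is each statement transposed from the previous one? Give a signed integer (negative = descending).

-7

The 2-note cells begin on D4, G3, C3 — each down a 5th from the last.
Counting half-steps from D4 to G3: -7.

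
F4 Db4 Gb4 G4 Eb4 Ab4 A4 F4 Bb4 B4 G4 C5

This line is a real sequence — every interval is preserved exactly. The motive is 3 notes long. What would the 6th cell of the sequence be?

D#5 B4 E5

Unit = 3 notes; the statements start on F4, G4, A4, B4, moving up a 2nd each time.
Extending up a 2nd: C#5 → D#5.
So cell 6 is D#5 B4 E5.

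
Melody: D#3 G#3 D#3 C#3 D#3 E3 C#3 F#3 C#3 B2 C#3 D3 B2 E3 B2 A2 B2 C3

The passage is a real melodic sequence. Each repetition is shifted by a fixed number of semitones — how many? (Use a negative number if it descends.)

-2

Unit = 6 notes; the statements start on D#3, C#3, B2, moving down a 2nd each time.
Counting half-steps from D#3 to C#3: -2.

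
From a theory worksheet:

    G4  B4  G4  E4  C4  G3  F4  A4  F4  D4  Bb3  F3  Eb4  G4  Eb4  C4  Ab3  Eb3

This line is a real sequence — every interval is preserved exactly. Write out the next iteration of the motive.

Db4 F4 Db4 Bb3 Gb3 Db3

The 6-note cells begin on G4, F4, Eb4 — each down a 2nd from the last.
So cell 4 is Db4 F4 Db4 Bb3 Gb3 Db3.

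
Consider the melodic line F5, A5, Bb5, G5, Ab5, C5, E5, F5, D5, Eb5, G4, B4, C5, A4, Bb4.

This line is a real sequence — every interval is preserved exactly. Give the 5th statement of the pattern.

A3 C#4 D4 B3 C4

Taking 5-note groups, the heads are F5, C5, G4: the pattern moves down a 4th.
Carrying on: D4 → A3.
So cell 5 is A3 C#4 D4 B3 C4.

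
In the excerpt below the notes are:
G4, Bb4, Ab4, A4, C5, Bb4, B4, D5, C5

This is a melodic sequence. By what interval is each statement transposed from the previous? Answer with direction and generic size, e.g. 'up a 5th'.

up a 2nd

The 3-note cells begin on G4, A4, B4 — each up a 2nd from the last.
From G4 to A4: up a 2nd.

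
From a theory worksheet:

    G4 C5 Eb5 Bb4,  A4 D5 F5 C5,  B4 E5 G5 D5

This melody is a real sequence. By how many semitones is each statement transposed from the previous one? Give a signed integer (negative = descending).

With a 4-note motive the entries are G4, A4, B4, each up a 2nd from the previous.
G4 to A4 spans +2 semitones.

2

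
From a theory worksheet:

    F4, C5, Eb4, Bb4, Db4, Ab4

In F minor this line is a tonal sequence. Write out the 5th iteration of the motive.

The 2-note cells begin on F4, Eb4, Db4 — each down a 2nd from the last.
Extending down a 2nd: C4 → Bb3.
From Bb3 the diatonic shape gives Bb3 F4.

Bb3 F4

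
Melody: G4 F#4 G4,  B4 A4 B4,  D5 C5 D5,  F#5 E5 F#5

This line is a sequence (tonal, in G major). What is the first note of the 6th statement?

Taking 3-note groups, the heads are G4, B4, D5, F#5: the pattern moves up a 3rd.
Extending the heads up a 3rd: A5 → C6.

C6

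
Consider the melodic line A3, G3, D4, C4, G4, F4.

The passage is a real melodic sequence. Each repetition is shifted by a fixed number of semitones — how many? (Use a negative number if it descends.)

5

Unit = 2 notes; the statements start on A3, D4, G4, moving up a 4th each time.
A3 to D4 spans +5 semitones.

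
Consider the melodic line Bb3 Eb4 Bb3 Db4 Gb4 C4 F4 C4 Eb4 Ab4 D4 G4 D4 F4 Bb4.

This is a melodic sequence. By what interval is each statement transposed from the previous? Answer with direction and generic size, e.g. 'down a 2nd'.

up a 2nd

Taking 5-note groups, the heads are Bb3, C4, D4: the pattern moves up a 2nd.
From Bb3 to C4: up a 2nd.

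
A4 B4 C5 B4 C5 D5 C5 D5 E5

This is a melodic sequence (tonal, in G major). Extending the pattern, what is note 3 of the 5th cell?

G5

With 3-note cells, note 3 of each statement runs C5, D5, E5.
Extending up a 2nd: F#5 → G5.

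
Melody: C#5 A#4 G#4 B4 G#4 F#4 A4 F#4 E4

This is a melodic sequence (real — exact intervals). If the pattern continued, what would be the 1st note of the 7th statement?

The unit is 3 notes. Position-1 pitches of the 3 shown cells: C#5, B4, A4.
Each moves down a 2nd. Continuing: G4 → F4 → Eb4 → Db4.

Db4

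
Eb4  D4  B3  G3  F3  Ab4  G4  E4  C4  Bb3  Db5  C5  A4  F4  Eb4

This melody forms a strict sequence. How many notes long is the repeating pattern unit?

There are 15 notes; a 5-note unit gives 3 cells:
Eb4 D4 B3 G3 F3 | Ab4 G4 E4 C4 Bb3 | Db5 C5 A4 F4 Eb4
Each cell is the previous one up a 4th — so the unit is 5 notes.

5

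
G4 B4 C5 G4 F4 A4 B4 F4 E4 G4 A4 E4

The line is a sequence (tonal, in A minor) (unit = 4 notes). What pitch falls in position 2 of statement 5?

With 4-note cells, note 2 of each statement runs B4, A4, G4.
Each moves down a 2nd. Continuing: F4 → E4.

E4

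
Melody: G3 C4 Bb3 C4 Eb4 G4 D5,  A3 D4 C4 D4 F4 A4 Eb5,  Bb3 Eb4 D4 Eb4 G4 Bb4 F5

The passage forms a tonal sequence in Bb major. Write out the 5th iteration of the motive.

D4 G4 F4 G4 Bb4 D5 A5

The 7-note cells begin on G3, A3, Bb3 — each up a 2nd from the last.
Extending up a 2nd: C4 → D4.
So cell 5 is D4 G4 F4 G4 Bb4 D5 A5.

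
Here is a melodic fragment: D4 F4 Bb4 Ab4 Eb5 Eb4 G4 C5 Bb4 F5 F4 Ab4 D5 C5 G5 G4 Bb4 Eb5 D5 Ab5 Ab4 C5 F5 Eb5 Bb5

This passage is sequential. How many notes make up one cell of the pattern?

Try groups of 5 (5 cells in 25 notes):
D4 F4 Bb4 Ab4 Eb5 | Eb4 G4 C5 Bb4 F5 | F4 Ab4 D5 C5 G5 | G4 Bb4 Eb5 D5 Ab5 | Ab4 C5 F5 Eb5 Bb5
That's a consistent up a 2nd shift per cell, and no other grouping gives one.

5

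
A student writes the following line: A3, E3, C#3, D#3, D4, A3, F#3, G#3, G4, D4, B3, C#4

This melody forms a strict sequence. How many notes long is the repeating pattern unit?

Try groups of 4 (3 cells in 12 notes):
A3 E3 C#3 D#3 | D4 A3 F#3 G#3 | G4 D4 B3 C#4
That's a consistent up a 4th shift per cell, and no other grouping gives one.

4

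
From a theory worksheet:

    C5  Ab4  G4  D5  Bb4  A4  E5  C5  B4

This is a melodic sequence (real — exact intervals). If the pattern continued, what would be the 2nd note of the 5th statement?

E5

Grouping in 3s, the 2nd note of each cell is Ab4, Bb4, C5.
Extending up a 2nd: D5 → E5.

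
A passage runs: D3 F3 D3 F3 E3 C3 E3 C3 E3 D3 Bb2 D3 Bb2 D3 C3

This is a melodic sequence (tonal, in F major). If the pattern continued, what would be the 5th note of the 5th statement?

The unit is 5 notes. Position-5 pitches of the 3 shown cells: E3, D3, C3.
Extending down a 2nd: Bb2 → A2.

A2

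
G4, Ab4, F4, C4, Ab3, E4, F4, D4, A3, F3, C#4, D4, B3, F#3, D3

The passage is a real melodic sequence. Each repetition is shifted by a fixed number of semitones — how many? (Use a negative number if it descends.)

Unit = 5 notes; the statements start on G4, E4, C#4, moving down a 3rd each time.
G4 to E4 spans -3 semitones.

-3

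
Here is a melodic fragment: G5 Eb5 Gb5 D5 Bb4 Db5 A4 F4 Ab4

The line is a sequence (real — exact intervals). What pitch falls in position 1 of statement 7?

C#3

Grouping in 3s, the 1st note of each cell is G5, D5, A4.
Each moves down a 4th. Continuing: E4 → B3 → F#3 → C#3.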